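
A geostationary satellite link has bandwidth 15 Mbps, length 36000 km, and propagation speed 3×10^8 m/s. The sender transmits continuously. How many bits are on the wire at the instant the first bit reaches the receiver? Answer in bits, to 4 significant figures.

Propagation delay = 36000000 / 300000000 = 0.12 s.
BDP = R × t_prop = 15000000 × 0.12 = 1800000 bits.

1800000 bits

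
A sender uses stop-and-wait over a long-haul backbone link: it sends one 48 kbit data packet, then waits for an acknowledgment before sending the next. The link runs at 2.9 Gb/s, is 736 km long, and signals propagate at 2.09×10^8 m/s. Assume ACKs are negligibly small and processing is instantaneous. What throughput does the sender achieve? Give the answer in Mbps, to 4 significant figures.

6.799 Mbps

t_tx = L/R = 48000/2900000000 = 1.65517e-05 s.
t_prop = 736000/209000000 = 0.00352153 s; RTT = 0.00704306 s.
Cycle = t_tx + RTT = 0.00705961 s.
Throughput = L / cycle = 48000 / 0.00705961 = 6.799 Mbps.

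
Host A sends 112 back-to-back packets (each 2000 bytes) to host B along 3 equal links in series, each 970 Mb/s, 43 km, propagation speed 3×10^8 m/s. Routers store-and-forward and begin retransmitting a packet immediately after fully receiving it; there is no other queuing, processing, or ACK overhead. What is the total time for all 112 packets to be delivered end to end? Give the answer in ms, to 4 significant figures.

2.310 ms

Per-hop transmission t_tx = L/R = 16000/970000000 = 0.0164948 ms.
Per-hop propagation t_prop = 43000/300000000 = 0.143333 ms.
Pipeline fill: first packet needs 3·t_tx to clear all hops; remaining 111 packets each add one t_tx.
Total = (3+112-1)·t_tx + 3·t_prop = 114·0.0164948 + 3·0.143333 = 2.310 ms.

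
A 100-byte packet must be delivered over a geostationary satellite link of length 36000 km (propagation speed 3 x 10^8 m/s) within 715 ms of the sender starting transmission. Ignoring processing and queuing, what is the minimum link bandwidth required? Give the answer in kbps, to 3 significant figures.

1.34 kbps

L = 800 bits.
Propagation delay = 36000000 / 300000000 = 120 ms.
Transmission budget = 715 − 120 = 595 ms.
R ≥ L / t_tx = 800 bits / 0.595 s = 1.34 kbps.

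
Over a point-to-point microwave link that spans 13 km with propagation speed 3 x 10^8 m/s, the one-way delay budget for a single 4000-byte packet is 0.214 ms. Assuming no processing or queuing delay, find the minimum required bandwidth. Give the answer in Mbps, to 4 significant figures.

187.5 Mbps

L = 32000 bits.
Propagation delay = 13000 / 300000000 = 0.0433333 ms.
Transmission budget = 0.214 − 0.0433333 = 0.170667 ms.
R ≥ L / t_tx = 32000 bits / 0.000170667 s = 187.5 Mbps.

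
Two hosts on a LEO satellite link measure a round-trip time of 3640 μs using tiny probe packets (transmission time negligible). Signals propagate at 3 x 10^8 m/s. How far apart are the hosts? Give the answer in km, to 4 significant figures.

One-way propagation = RTT/2 = 1820 μs.
d = s × t = 300000000 × 0.00182 = 546.0 km.

546.0 km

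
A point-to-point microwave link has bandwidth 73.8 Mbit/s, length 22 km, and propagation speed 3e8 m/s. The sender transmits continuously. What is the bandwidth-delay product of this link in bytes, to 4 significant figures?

Propagation delay = 22000 / 300000000 = 7.33333e-05 s.
BDP = R × t_prop = 73800000 × 7.33333e-05 = 5412 bits.
In bytes: 5412/8 = 676.5 bytes.

676.5 bytes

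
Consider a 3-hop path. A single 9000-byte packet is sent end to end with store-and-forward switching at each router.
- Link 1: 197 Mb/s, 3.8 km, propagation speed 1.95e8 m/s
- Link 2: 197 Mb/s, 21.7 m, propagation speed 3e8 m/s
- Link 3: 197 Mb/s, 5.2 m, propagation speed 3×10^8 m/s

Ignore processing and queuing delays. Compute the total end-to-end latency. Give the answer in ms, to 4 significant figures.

1.116 ms

L = 9000 × 8 = 72000 bits.
Transmission delay per hop = L/R = 72000/197000000 = 0.365482 ms; 3 hops → 1.09645 ms.
Propagation delays (d/s per hop): 0.0194872, 7.23333e-05, 1.73333e-05 ms; sum = 0.0195768 ms.
End-to-end = 1.116 ms.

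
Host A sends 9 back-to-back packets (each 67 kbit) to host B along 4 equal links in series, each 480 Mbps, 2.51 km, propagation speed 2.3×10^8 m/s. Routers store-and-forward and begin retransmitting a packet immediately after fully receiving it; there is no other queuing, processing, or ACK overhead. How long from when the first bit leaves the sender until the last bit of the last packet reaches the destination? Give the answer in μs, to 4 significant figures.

1719 μs

Per-hop transmission t_tx = L/R = 67000/480000000 = 139.583 μs.
Per-hop propagation t_prop = 2510/2.3e+08 = 10.913 μs.
Pipeline fill: first packet needs 4·t_tx to clear all hops; remaining 8 packets each add one t_tx.
Total = (4+9-1)·t_tx + 4·t_prop = 12·139.583 + 4·10.913 = 1719 μs.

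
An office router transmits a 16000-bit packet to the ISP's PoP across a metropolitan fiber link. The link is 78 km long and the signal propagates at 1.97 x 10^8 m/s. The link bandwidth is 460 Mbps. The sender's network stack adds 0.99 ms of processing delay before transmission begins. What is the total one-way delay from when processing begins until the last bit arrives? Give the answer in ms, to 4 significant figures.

1.421 ms

Transmission delay = L/R = 16000 / 460000000 = 0.0347826 ms.
Propagation delay = d/s = 78000 m / 197000000 m/s = 0.395939 ms.
Plus processing delay 0.99 ms = 0.99 ms.
Total = 1.421 ms.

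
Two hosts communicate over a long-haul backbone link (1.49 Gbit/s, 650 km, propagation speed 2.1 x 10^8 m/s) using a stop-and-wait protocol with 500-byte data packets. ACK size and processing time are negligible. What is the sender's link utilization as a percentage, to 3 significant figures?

0.0433 %

t_tx = L/R = 4000/1490000000 = 2.68456e-06 s.
t_prop = 650000/210000000 = 0.00309524 s; RTT = 0.00619048 s.
Cycle = t_tx + RTT = 0.00619316 s.
Utilization = t_tx / cycle = 2.68456e-06/0.00619316 = 0.0433 %.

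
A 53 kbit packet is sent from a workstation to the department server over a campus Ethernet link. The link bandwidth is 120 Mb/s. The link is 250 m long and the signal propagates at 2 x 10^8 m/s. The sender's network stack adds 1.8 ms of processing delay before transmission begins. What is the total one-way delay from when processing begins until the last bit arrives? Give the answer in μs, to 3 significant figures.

2240 μs

L = 53000 bits.
Transmission delay = L/R = 53000 / 120000000 = 441.667 μs.
Propagation delay = d/s = 250 m / 200000000 m/s = 1.25 μs.
Plus processing delay 1.8 ms = 1800 μs.
Total = 2240 μs.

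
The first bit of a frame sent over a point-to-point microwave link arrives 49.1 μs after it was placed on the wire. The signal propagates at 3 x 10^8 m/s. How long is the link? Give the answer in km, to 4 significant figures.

14.73 km

d = s × t_prop = 300000000 × 4.91e-05 = 14.73 km.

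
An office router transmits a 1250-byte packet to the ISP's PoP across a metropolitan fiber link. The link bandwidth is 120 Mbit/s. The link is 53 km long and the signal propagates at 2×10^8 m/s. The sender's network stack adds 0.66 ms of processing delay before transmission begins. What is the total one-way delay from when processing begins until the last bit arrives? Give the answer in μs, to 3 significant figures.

1010 μs

L = 1250 × 8 = 10000 bits.
Transmission delay = L/R = 10000 / 120000000 = 83.3333 μs.
Propagation delay = d/s = 53000 m / 200000000 m/s = 265 μs.
Plus processing delay 0.66 ms = 660 μs.
Total = 1010 μs.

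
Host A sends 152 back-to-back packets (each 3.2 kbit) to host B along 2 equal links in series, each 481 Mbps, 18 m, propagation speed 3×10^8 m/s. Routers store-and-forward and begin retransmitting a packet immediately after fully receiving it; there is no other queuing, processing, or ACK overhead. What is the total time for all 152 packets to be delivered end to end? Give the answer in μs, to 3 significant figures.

Per-hop transmission t_tx = L/R = 3200/481000000 = 6.65281 μs.
Per-hop propagation t_prop = 18/300000000 = 0.06 μs.
Pipeline fill: first packet needs 2·t_tx to clear all hops; remaining 151 packets each add one t_tx.
Total = (2+152-1)·t_tx + 2·t_prop = 153·6.65281 + 2·0.06 = 1020 μs.

1020 μs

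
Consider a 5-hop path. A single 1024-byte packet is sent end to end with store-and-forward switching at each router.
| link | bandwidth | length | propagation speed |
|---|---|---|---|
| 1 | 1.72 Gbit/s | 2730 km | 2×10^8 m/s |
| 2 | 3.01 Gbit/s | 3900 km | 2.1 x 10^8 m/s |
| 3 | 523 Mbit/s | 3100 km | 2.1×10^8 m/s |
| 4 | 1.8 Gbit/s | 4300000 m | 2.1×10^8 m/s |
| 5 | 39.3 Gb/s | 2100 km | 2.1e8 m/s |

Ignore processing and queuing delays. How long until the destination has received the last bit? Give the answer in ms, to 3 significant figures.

77.5 ms

L = 1024 × 8 = 8192 bits.
Transmission delays (L/R per hop): 0.00476279, 0.00272159, 0.0156635, 0.00455111, 0.000208448 ms; sum = 0.0279074 ms.
Propagation delays (d/s per hop): 13.65, 18.5714, 14.7619, 20.4762, 10 ms; sum = 77.4595 ms.
End-to-end = 77.5 ms.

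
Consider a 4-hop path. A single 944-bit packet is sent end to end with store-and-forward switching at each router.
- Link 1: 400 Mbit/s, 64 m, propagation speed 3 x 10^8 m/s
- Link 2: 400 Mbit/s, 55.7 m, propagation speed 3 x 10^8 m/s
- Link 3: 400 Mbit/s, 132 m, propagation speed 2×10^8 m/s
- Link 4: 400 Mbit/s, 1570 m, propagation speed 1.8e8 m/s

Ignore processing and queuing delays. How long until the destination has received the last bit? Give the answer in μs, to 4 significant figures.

19.22 μs

Transmission delay per hop = L/R = 944/400000000 = 2.36 μs; 4 hops → 9.44 μs.
Propagation delays (d/s per hop): 0.213333, 0.185667, 0.66, 8.72222 μs; sum = 9.78122 μs.
End-to-end = 19.22 μs.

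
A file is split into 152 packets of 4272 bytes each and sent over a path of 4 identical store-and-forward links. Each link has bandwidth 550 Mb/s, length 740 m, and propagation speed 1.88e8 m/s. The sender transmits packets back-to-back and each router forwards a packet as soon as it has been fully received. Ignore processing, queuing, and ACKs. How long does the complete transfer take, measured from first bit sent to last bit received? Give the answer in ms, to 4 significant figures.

Per-hop transmission t_tx = L/R = 34176/550000000 = 0.0621382 ms.
Per-hop propagation t_prop = 740/188000000 = 0.00393617 ms.
Pipeline fill: first packet needs 4·t_tx to clear all hops; remaining 151 packets each add one t_tx.
Total = (4+152-1)·t_tx + 4·t_prop = 155·0.0621382 + 4·0.00393617 = 9.647 ms.

9.647 ms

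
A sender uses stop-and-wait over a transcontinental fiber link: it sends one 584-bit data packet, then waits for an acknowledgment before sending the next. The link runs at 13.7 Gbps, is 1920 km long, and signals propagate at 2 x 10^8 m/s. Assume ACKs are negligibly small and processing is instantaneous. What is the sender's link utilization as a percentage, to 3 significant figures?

t_tx = L/R = 584/13700000000 = 4.26277e-08 s.
t_prop = 1920000/200000000 = 0.0096 s; RTT = 0.0192 s.
Cycle = t_tx + RTT = 0.0192 s.
Utilization = t_tx / cycle = 4.26277e-08/0.0192 = 0.000222 %.

0.000222 %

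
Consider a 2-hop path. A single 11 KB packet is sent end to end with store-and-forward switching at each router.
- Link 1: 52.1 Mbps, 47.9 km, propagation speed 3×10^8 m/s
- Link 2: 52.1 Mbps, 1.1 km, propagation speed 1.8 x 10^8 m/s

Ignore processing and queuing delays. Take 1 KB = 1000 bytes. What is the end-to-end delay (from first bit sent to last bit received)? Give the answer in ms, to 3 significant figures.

3.54 ms

L = 88000 bits.
Transmission delay per hop = L/R = 88000/52100000 = 1.68906 ms; 2 hops → 3.37812 ms.
Propagation delays (d/s per hop): 0.159667, 0.00611111 ms; sum = 0.165778 ms.
End-to-end = 3.54 ms.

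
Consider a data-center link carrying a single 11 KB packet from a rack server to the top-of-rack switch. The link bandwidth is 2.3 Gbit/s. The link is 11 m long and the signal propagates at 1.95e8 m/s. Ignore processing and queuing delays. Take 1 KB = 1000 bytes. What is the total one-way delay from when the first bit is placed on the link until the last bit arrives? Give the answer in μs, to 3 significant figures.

38.3 μs

L = 88000 bits.
Transmission delay = L/R = 88000 / 2300000000 = 38.2609 μs.
Propagation delay = d/s = 11 m / 195000000 m/s = 0.0564103 μs.
Total = 38.3 μs.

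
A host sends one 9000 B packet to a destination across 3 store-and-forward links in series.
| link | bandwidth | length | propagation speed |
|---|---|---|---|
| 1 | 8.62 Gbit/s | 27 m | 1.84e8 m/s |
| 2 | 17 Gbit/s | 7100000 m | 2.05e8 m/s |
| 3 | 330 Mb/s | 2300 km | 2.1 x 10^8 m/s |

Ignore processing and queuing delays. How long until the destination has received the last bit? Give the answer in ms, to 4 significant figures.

L = 9000 × 8 = 72000 bits.
Transmission delays (L/R per hop): 0.00835267, 0.00423529, 0.218182 ms; sum = 0.23077 ms.
Propagation delays (d/s per hop): 0.000146739, 34.6341, 10.9524 ms; sum = 45.5867 ms.
End-to-end = 45.82 ms.

45.82 ms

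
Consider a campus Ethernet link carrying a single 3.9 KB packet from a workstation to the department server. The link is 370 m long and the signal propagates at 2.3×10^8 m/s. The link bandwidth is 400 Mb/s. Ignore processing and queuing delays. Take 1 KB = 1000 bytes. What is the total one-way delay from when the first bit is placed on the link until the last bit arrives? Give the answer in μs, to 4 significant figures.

L = 31200 bits.
Transmission delay = L/R = 31200 / 400000000 = 78 μs.
Propagation delay = d/s = 370 m / 2.3e+08 m/s = 1.6087 μs.
Total = 79.61 μs.

79.61 μs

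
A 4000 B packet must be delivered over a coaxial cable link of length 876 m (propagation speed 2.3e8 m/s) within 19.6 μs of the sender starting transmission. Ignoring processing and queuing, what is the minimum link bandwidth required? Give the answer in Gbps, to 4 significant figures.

2.026 Gbps

L = 32000 bits.
Propagation delay = 876 / 2.3e+08 = 3.8087 μs.
Transmission budget = 19.6 − 3.8087 = 15.7913 μs.
R ≥ L / t_tx = 32000 bits / 1.57913e-05 s = 2.026 Gbps.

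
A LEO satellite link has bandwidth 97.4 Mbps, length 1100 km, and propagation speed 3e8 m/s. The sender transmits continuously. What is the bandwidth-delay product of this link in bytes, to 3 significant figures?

Propagation delay = 1100000 / 300000000 = 0.00366667 s.
BDP = R × t_prop = 97400000 × 0.00366667 = 357133 bits.
In bytes: 357133/8 = 44600 bytes.

44600 bytes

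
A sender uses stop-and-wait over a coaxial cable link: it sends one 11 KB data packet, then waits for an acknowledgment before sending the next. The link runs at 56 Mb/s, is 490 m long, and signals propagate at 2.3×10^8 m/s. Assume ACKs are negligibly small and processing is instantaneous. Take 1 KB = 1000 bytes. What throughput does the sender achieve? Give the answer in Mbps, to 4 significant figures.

55.85 Mbps

t_tx = L/R = 88000/56000000 = 0.00157143 s.
t_prop = 490/2.3e+08 = 2.13043e-06 s; RTT = 4.26087e-06 s.
Cycle = t_tx + RTT = 0.00157569 s.
Throughput = L / cycle = 88000 / 0.00157569 = 55.85 Mbps.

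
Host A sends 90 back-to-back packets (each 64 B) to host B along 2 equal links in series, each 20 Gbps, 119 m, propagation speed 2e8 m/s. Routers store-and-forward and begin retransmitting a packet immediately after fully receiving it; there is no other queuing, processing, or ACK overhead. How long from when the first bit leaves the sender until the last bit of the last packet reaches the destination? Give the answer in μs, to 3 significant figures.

3.52 μs

Per-hop transmission t_tx = L/R = 512/20000000000 = 0.0256 μs.
Per-hop propagation t_prop = 119/200000000 = 0.595 μs.
Pipeline fill: first packet needs 2·t_tx to clear all hops; remaining 89 packets each add one t_tx.
Total = (2+90-1)·t_tx + 2·t_prop = 91·0.0256 + 2·0.595 = 3.52 μs.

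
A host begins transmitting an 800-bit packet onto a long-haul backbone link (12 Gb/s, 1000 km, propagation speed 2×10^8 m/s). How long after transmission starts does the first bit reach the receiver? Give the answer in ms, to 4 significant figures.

5.000 ms

First bit experiences only propagation delay: d/s = 1000000/200000000 = 5.000 ms.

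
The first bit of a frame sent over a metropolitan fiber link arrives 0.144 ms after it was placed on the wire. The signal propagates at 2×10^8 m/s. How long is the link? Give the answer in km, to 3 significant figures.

d = s × t_prop = 200000000 × 0.000144 = 28.8 km.

28.8 km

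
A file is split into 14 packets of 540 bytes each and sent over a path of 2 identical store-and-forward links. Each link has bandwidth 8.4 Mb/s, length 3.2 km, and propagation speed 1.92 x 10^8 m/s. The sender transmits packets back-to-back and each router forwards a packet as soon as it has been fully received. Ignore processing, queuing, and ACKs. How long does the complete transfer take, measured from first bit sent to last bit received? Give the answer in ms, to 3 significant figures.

Per-hop transmission t_tx = L/R = 4320/8400000 = 0.514286 ms.
Per-hop propagation t_prop = 3200/192000000 = 0.0166667 ms.
Pipeline fill: first packet needs 2·t_tx to clear all hops; remaining 13 packets each add one t_tx.
Total = (2+14-1)·t_tx + 2·t_prop = 15·0.514286 + 2·0.0166667 = 7.75 ms.

7.75 ms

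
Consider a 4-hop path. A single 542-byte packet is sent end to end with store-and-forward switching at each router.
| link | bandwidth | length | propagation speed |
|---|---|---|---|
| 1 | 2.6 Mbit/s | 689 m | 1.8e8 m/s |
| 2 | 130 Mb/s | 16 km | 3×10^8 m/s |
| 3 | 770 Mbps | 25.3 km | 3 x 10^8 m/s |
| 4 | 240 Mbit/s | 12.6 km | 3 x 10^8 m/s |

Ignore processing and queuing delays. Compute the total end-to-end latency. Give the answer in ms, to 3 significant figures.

1.91 ms

L = 542 × 8 = 4336 bits.
Transmission delays (L/R per hop): 1.66769, 0.0333538, 0.00563117, 0.0180667 ms; sum = 1.72474 ms.
Propagation delays (d/s per hop): 0.00382778, 0.0533333, 0.0843333, 0.042 ms; sum = 0.183494 ms.
End-to-end = 1.91 ms.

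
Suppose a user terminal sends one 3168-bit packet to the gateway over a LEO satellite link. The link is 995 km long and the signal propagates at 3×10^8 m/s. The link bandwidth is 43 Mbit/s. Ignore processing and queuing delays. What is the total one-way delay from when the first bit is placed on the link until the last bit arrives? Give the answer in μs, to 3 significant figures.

3390 μs

Transmission delay = L/R = 3168 / 43000000 = 73.6744 μs.
Propagation delay = d/s = 995000 m / 300000000 m/s = 3316.67 μs.
Total = 3390 μs.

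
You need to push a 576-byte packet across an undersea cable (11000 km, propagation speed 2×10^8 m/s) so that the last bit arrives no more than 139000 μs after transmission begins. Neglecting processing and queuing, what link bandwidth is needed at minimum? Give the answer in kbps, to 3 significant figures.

L = 4608 bits.
Propagation delay = 11000000 / 200000000 = 55000 μs.
Transmission budget = 139000 − 55000 = 84000 μs.
R ≥ L / t_tx = 4608 bits / 0.084 s = 54.9 kbps.

54.9 kbps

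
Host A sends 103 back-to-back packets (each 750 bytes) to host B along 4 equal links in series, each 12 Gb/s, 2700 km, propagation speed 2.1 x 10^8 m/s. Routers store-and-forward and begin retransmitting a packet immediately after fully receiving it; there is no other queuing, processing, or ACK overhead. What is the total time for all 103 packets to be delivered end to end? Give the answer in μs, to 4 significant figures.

Per-hop transmission t_tx = L/R = 6000/12000000000 = 0.5 μs.
Per-hop propagation t_prop = 2700000/210000000 = 12857.1 μs.
Pipeline fill: first packet needs 4·t_tx to clear all hops; remaining 102 packets each add one t_tx.
Total = (4+103-1)·t_tx + 4·t_prop = 106·0.5 + 4·12857.1 = 51480 μs.

51480 μs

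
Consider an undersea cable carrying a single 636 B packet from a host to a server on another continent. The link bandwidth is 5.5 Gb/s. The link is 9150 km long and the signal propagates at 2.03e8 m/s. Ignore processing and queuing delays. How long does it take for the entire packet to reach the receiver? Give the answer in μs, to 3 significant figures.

L = 636 × 8 = 5088 bits.
Transmission delay = L/R = 5088 / 5500000000 = 0.925091 μs.
Propagation delay = d/s = 9150000 m / 2.03e+08 m/s = 45073.9 μs.
Total = 45100 μs.

45100 μs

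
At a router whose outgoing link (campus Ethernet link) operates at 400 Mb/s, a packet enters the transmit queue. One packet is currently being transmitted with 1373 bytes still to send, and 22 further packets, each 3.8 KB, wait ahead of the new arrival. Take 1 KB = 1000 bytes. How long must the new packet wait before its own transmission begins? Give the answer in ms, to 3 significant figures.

Each queued packet: L/R = 30400/400000000 = 0.076 ms.
22 queued → 1.672 ms.
Plus remaining 10984 bits of current packet: 0.02746 ms.
Queuing delay = 1.70 ms.

1.70 ms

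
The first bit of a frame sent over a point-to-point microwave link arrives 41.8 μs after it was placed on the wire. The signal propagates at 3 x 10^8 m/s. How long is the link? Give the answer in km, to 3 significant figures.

d = s × t_prop = 300000000 × 4.18e-05 = 12.5 km.

12.5 km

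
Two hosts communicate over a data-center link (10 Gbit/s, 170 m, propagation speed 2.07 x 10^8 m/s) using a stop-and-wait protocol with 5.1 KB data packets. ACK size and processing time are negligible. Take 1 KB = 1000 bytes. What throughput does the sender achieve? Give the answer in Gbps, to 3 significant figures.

7.13 Gbps

t_tx = L/R = 40800/10000000000 = 4.08e-06 s.
t_prop = 170/2.07e+08 = 8.21256e-07 s; RTT = 1.64251e-06 s.
Cycle = t_tx + RTT = 5.72251e-06 s.
Throughput = L / cycle = 40800 / 5.72251e-06 = 7.13 Gbps.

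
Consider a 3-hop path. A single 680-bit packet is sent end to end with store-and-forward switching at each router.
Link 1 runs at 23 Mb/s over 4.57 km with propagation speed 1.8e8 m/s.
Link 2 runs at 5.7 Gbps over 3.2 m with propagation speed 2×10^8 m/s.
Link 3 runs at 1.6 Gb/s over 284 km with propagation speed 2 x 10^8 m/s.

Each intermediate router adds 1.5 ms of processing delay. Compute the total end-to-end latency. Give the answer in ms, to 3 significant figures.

4.48 ms

Transmission delays (L/R per hop): 0.0295652, 0.000119298, 0.000425 ms; sum = 0.0301095 ms.
Propagation delays (d/s per hop): 0.0253889, 1.6e-05, 1.42 ms; sum = 1.4454 ms.
Processing at 2 router(s): 2 × 1.5 ms = 3 ms.
End-to-end = 4.48 ms.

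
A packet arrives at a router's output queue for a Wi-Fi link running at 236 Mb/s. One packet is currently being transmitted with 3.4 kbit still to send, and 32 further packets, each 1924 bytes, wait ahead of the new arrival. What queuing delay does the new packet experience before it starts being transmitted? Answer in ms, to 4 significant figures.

2.101 ms

Each queued packet: L/R = 15392/236000000 = 0.0652203 ms.
32 queued → 2.08705 ms.
Plus remaining 3400 bits of current packet: 0.0144068 ms.
Queuing delay = 2.101 ms.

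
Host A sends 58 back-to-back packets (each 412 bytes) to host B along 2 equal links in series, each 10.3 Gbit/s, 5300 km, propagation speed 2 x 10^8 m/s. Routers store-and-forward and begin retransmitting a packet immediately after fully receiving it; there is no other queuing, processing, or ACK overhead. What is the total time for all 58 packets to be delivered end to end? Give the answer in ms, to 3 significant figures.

53.0 ms

Per-hop transmission t_tx = L/R = 3296/10300000000 = 0.00032 ms.
Per-hop propagation t_prop = 5300000/200000000 = 26.5 ms.
Pipeline fill: first packet needs 2·t_tx to clear all hops; remaining 57 packets each add one t_tx.
Total = (2+58-1)·t_tx + 2·t_prop = 59·0.00032 + 2·26.5 = 53.0 ms.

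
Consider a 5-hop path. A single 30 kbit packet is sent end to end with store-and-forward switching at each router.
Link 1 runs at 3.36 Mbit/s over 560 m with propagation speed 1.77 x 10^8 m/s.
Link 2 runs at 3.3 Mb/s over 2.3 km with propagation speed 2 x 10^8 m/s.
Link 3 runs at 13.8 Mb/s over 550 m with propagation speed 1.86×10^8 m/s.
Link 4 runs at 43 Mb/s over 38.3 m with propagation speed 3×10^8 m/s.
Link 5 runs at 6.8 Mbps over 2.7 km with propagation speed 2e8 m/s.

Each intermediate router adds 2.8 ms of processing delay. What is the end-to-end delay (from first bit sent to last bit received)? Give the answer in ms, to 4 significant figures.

L = 30000 bits.
Transmission delays (L/R per hop): 8.92857, 9.09091, 2.17391, 0.697674, 4.41176 ms; sum = 25.3028 ms.
Propagation delays (d/s per hop): 0.00316384, 0.0115, 0.00295699, 0.000127667, 0.0135 ms; sum = 0.0312485 ms.
Processing at 4 router(s): 4 × 2.8 ms = 11.2 ms.
End-to-end = 36.53 ms.

36.53 ms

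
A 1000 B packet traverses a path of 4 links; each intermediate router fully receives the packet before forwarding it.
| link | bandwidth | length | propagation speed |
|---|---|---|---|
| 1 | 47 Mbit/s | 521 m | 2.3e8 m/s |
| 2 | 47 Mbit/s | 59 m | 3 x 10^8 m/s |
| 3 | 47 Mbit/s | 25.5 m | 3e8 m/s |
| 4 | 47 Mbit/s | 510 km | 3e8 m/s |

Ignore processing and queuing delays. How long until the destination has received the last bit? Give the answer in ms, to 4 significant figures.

L = 1000 × 8 = 8000 bits.
Transmission delay per hop = L/R = 8000/47000000 = 0.170213 ms; 4 hops → 0.680851 ms.
Propagation delays (d/s per hop): 0.00226522, 0.000196667, 8.5e-05, 1.7 ms; sum = 1.70255 ms.
End-to-end = 2.383 ms.

2.383 ms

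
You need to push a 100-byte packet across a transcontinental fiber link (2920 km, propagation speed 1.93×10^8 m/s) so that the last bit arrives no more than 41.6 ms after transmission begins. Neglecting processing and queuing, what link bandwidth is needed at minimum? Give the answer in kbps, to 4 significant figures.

30.22 kbps

L = 800 bits.
Propagation delay = 2920000 / 193000000 = 15.1295 ms.
Transmission budget = 41.6 − 15.1295 = 26.4705 ms.
R ≥ L / t_tx = 800 bits / 0.0264705 s = 30.22 kbps.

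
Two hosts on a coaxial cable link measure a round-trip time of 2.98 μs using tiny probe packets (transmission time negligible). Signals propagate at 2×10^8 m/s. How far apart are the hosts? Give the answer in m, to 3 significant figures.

One-way propagation = RTT/2 = 1.49 μs.
d = s × t = 200000000 × 1.49e-06 = 298 m.

298 m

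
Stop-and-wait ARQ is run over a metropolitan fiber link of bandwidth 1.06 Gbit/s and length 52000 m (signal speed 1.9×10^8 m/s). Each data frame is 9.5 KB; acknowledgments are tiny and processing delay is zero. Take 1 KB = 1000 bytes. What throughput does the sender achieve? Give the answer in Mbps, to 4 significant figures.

122.8 Mbps

t_tx = L/R = 76000/1060000000 = 7.16981e-05 s.
t_prop = 52000/190000000 = 0.000273684 s; RTT = 0.000547368 s.
Cycle = t_tx + RTT = 0.000619067 s.
Throughput = L / cycle = 76000 / 0.000619067 = 122.8 Mbps.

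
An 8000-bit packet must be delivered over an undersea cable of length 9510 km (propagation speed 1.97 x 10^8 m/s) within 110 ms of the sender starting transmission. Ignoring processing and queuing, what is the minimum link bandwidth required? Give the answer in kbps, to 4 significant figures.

129.6 kbps

Propagation delay = 9510000 / 197000000 = 48.2741 ms.
Transmission budget = 110 − 48.2741 = 61.7259 ms.
R ≥ L / t_tx = 8000 bits / 0.0617259 s = 129.6 kbps.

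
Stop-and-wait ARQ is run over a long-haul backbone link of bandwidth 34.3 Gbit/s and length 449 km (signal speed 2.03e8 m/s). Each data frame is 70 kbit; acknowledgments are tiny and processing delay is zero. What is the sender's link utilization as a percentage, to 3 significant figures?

0.0461 %

t_tx = L/R = 70000/3.43e+10 = 2.04082e-06 s.
t_prop = 449000/2.03e+08 = 0.00221182 s; RTT = 0.00442365 s.
Cycle = t_tx + RTT = 0.00442569 s.
Utilization = t_tx / cycle = 2.04082e-06/0.00442569 = 0.0461 %.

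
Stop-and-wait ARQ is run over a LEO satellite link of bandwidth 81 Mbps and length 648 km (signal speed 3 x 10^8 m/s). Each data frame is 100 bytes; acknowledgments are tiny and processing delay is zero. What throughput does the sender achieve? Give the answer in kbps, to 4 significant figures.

t_tx = L/R = 800/81000000 = 9.87654e-06 s.
t_prop = 648000/300000000 = 0.00216 s; RTT = 0.00432 s.
Cycle = t_tx + RTT = 0.00432988 s.
Throughput = L / cycle = 800 / 0.00432988 = 184.8 kbps.

184.8 kbps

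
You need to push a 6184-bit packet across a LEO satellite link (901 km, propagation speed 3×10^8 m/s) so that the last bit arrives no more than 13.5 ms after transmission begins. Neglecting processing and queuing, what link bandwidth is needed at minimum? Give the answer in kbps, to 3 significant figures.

Propagation delay = 901000 / 300000000 = 3.00333 ms.
Transmission budget = 13.5 − 3.00333 = 10.4967 ms.
R ≥ L / t_tx = 6184 bits / 0.0104967 s = 589 kbps.

589 kbps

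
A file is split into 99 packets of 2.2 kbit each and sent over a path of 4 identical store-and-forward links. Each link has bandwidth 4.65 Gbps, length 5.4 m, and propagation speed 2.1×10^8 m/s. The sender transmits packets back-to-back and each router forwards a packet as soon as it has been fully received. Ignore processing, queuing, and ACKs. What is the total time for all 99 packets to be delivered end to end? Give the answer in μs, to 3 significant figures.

Per-hop transmission t_tx = L/R = 2200/4650000000 = 0.473118 μs.
Per-hop propagation t_prop = 5.4/210000000 = 0.0257143 μs.
Pipeline fill: first packet needs 4·t_tx to clear all hops; remaining 98 packets each add one t_tx.
Total = (4+99-1)·t_tx + 4·t_prop = 102·0.473118 + 4·0.0257143 = 48.4 μs.

48.4 μs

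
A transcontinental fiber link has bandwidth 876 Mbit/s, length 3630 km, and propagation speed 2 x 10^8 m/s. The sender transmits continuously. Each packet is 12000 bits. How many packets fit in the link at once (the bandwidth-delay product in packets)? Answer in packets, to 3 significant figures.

Propagation delay = 3630000 / 200000000 = 0.01815 s.
BDP = R × t_prop = 876000000 × 0.01815 = 15899400 bits.
In packets of 12000 bits: 1320 packets.

1320 packets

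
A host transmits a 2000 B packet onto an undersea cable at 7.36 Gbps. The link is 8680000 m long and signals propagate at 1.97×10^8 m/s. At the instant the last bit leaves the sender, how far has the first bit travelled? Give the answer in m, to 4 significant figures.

428.3 m

t_tx = L/R = 16000/7360000000 = 2.17391e-06 s.
Distance = s × t_tx = 197000000 × 2.17391e-06 = 428.3 m.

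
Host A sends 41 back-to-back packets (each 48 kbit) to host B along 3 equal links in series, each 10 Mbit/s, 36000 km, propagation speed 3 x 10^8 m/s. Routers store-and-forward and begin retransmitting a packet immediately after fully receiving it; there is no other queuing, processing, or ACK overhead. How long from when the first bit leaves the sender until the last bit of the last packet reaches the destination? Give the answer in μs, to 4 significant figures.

566400 μs

Per-hop transmission t_tx = L/R = 48000/10000000 = 4800 μs.
Per-hop propagation t_prop = 36000000/300000000 = 120000 μs.
Pipeline fill: first packet needs 3·t_tx to clear all hops; remaining 40 packets each add one t_tx.
Total = (3+41-1)·t_tx + 3·t_prop = 43·4800 + 3·120000 = 566400 μs.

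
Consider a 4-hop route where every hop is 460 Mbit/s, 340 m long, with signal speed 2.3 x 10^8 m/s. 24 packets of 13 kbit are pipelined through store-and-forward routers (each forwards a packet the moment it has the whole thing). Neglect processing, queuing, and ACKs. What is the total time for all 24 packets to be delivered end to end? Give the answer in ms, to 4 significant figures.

0.7690 ms

Per-hop transmission t_tx = L/R = 13000/460000000 = 0.0282609 ms.
Per-hop propagation t_prop = 340/2.3e+08 = 0.00147826 ms.
Pipeline fill: first packet needs 4·t_tx to clear all hops; remaining 23 packets each add one t_tx.
Total = (4+24-1)·t_tx + 4·t_prop = 27·0.0282609 + 4·0.00147826 = 0.7690 ms.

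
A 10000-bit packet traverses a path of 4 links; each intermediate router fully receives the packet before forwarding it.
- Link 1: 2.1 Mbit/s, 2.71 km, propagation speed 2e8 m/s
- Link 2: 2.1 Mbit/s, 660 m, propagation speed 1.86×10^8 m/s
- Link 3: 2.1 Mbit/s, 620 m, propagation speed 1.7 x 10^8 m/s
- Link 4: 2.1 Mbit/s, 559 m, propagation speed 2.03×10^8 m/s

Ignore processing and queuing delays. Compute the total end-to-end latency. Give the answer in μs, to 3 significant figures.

19100 μs

Transmission delay per hop = L/R = 10000/2100000 = 4761.9 μs; 4 hops → 19047.6 μs.
Propagation delays (d/s per hop): 13.55, 3.54839, 3.64706, 2.75369 μs; sum = 23.4991 μs.
End-to-end = 19100 μs.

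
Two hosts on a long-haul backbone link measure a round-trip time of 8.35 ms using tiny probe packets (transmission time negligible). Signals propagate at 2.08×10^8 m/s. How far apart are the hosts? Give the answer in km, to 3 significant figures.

868 km

One-way propagation = RTT/2 = 4.175 ms.
d = s × t = 208000000 × 0.004175 = 868 km.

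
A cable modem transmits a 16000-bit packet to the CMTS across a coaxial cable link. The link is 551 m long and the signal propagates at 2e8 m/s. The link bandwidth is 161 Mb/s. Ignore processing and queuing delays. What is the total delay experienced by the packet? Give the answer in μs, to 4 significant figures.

102.1 μs

Transmission delay = L/R = 16000 / 161000000 = 99.3789 μs.
Propagation delay = d/s = 551 m / 200000000 m/s = 2.755 μs.
Total = 102.1 μs.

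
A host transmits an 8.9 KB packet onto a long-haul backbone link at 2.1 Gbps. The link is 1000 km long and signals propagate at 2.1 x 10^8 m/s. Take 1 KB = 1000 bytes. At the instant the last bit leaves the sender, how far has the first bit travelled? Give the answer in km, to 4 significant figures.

t_tx = L/R = 71200/2100000000 = 3.39048e-05 s.
Distance = s × t_tx = 210000000 × 3.39048e-05 = 7.120 km.

7.120 km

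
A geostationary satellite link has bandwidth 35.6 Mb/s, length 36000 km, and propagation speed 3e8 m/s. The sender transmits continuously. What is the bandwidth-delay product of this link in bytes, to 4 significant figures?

Propagation delay = 36000000 / 300000000 = 0.12 s.
BDP = R × t_prop = 35600000 × 0.12 = 4272000 bits.
In bytes: 4272000/8 = 534000 bytes.

534000 bytes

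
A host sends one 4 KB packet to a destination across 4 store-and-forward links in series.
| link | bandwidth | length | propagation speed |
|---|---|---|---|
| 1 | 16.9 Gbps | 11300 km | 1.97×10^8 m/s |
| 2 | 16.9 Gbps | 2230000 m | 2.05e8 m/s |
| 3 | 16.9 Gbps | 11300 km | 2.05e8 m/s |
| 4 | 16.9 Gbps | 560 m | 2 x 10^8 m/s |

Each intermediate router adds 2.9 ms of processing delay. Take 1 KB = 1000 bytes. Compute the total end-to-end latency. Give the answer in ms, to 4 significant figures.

L = 32000 bits.
Transmission delay per hop = L/R = 32000/1.69e+10 = 0.00189349 ms; 4 hops → 0.00757396 ms.
Propagation delays (d/s per hop): 57.3604, 10.878, 55.122, 0.0028 ms; sum = 123.363 ms.
Processing at 3 router(s): 3 × 2.9 ms = 8.7 ms.
End-to-end = 132.1 ms.

132.1 ms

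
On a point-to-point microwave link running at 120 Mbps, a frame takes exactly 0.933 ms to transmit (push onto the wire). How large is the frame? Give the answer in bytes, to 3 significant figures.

L = R × t_tx = 120000000 b/s × 0.000933 s = 111960 bits.
In bytes: 111960 / 8 = 14000 bytes.

14000 bytes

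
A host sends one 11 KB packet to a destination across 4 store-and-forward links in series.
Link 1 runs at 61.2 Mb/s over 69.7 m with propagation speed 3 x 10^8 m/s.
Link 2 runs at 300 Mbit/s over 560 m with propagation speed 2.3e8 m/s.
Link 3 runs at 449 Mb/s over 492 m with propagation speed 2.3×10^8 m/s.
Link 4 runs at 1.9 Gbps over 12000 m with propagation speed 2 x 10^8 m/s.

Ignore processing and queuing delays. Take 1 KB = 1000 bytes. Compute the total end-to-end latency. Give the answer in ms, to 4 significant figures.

L = 88000 bits.
Transmission delays (L/R per hop): 1.43791, 0.293333, 0.195991, 0.0463158 ms; sum = 1.97355 ms.
Propagation delays (d/s per hop): 0.000232333, 0.00243478, 0.00213913, 0.06 ms; sum = 0.0648062 ms.
End-to-end = 2.038 ms.

2.038 ms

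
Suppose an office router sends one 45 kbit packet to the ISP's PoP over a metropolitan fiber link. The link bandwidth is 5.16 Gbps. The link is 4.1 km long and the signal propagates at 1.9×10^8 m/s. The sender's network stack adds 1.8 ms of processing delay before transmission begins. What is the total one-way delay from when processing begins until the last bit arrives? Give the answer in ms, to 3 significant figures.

1.83 ms

L = 45000 bits.
Transmission delay = L/R = 45000 / 5160000000 = 0.00872093 ms.
Propagation delay = d/s = 4100 m / 190000000 m/s = 0.0215789 ms.
Plus processing delay 1.8 ms = 1.8 ms.
Total = 1.83 ms.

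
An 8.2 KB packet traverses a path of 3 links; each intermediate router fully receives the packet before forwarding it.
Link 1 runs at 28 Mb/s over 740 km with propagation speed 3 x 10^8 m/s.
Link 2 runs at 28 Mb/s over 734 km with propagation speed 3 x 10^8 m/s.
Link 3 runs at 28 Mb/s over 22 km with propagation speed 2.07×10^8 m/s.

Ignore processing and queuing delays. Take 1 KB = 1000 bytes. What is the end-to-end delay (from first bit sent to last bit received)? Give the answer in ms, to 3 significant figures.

12.0 ms

L = 65600 bits.
Transmission delay per hop = L/R = 65600/28000000 = 2.34286 ms; 3 hops → 7.02857 ms.
Propagation delays (d/s per hop): 2.46667, 2.44667, 0.10628 ms; sum = 5.01961 ms.
End-to-end = 12.0 ms.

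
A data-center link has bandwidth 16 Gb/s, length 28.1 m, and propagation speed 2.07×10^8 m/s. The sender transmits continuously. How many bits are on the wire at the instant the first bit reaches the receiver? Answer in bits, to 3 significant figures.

2170 bits

Propagation delay = 28.1 / 2.07e+08 = 1.35749e-07 s.
BDP = R × t_prop = 16000000000 × 1.35749e-07 = 2171.98 bits.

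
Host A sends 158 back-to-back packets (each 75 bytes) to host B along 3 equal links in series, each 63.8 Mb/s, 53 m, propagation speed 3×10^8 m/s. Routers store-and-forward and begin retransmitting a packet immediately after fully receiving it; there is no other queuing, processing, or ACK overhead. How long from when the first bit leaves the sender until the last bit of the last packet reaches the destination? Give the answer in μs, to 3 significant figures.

Per-hop transmission t_tx = L/R = 600/63800000 = 9.40439 μs.
Per-hop propagation t_prop = 53/300000000 = 0.176667 μs.
Pipeline fill: first packet needs 3·t_tx to clear all hops; remaining 157 packets each add one t_tx.
Total = (3+158-1)·t_tx + 3·t_prop = 160·9.40439 + 3·0.176667 = 1510 μs.

1510 μs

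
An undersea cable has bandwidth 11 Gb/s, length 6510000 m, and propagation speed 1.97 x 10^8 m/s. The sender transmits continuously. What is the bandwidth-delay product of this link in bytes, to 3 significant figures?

45400000 bytes

Propagation delay = 6510000 / 197000000 = 0.0330457 s.
BDP = R × t_prop = 11000000000 × 0.0330457 = 363503000 bits.
In bytes: 363503000/8 = 45400000 bytes.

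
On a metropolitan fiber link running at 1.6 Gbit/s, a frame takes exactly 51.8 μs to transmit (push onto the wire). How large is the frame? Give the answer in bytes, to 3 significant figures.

L = R × t_tx = 1600000000 b/s × 5.18e-05 s = 82880 bits.
In bytes: 82880 / 8 = 10400 bytes.

10400 bytes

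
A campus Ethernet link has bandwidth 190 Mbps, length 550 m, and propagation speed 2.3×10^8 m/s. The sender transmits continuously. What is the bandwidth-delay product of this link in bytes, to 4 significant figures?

56.79 bytes

Propagation delay = 550 / 2.3e+08 = 2.3913e-06 s.
BDP = R × t_prop = 190000000 × 2.3913e-06 = 454.348 bits.
In bytes: 454.348/8 = 56.79 bytes.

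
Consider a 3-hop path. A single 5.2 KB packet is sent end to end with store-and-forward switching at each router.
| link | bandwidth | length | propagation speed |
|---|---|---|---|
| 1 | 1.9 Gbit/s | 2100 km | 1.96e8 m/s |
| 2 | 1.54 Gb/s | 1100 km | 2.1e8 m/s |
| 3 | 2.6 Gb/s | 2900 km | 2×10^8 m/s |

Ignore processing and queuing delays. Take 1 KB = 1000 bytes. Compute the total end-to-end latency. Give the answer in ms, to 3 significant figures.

30.5 ms

L = 41600 bits.
Transmission delays (L/R per hop): 0.0218947, 0.027013, 0.016 ms; sum = 0.0649077 ms.
Propagation delays (d/s per hop): 10.7143, 5.2381, 14.5 ms; sum = 30.4524 ms.
End-to-end = 30.5 ms.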